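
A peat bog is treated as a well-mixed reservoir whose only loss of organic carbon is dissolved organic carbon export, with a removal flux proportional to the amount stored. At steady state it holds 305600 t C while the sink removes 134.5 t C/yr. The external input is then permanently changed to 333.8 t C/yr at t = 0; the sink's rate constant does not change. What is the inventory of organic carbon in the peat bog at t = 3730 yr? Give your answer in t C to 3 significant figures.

671000 t C

Residence time τ = M₀/F₀ = 2272 yr. The eventual steady state is M_∞ = M₀·(F₁/F₀) = 305600 × 333.8/134.5 = 758430 t C.
The anomaly ΔM(t) = M(t) − M_∞ decays as ΔM₀·e^(−t/τ) with ΔM₀ = 305600 − 758430 = −452800 t C.
At t = 3730 yr, e^(−t/τ) = e^(−1.642) = 0.1937, so ΔM = −87700 t C and M = 758430 − 87700 = 670740 t C.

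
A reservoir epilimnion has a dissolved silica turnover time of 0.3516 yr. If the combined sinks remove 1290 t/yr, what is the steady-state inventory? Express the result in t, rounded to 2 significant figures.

450 t

τ = M/F ⇒ M = τ × F = 0.3516 × 1290 = 453.6 t.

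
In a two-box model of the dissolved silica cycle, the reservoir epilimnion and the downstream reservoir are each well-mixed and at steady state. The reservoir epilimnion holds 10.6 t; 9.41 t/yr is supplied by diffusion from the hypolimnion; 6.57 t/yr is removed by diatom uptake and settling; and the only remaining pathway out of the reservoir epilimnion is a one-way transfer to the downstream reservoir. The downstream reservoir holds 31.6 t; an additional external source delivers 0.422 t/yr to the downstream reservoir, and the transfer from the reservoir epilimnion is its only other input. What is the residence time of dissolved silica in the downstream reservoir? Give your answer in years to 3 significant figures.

9.69 yr

Balance the reservoir epilimnion: ΣF_in = 9.4100 t/yr.
Transfer to the downstream reservoir = ΣF_in − (6.57) = 2.8400 t/yr.
Total input to the downstream reservoir = 2.8400 + 0.422 = 3.2620 t/yr; at steady state this equals its total output.
τ = M / F = 31.6 / 3.2620 = 9.687 yr.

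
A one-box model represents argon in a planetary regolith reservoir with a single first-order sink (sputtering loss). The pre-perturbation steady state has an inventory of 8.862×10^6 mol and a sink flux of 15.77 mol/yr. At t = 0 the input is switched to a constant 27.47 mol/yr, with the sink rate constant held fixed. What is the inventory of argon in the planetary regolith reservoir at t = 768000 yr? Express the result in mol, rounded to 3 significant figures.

1.38×10^7 mol

Residence time τ = M₀/F₀ = 562000 yr. The eventual steady state is M_∞ = M₀·(F₁/F₀) = 8.862×10^6 × 27.47/15.77 = 1.5437×10^7 mol.
The anomaly ΔM(t) = M(t) − M_∞ decays as ΔM₀·e^(−t/τ) with ΔM₀ = 8.862×10^6 − 1.5437×10^7 = −6.575×10^6 mol.
At t = 768000 yr, e^(−t/τ) = e^(−1.367) = 0.2550, so ΔM = −1.676×10^6 mol and M = 1.5437×10^7 − 1.676×10^6 = 1.3761×10^7 mol.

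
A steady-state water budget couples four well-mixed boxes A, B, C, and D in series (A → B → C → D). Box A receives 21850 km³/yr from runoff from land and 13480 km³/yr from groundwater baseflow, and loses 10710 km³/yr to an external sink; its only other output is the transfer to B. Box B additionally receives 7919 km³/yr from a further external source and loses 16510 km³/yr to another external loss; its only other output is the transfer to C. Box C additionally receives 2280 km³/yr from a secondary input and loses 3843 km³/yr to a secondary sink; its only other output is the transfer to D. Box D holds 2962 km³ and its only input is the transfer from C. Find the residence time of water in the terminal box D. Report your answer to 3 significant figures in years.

Box A: F(A→B) = (21850 + 13480) − 10710 = 24620 km³/yr.
Box B: F(B→C) = (24620 + 7919) − 16510 = 16029 km³/yr.
Box C: F(C→D) = (16029 + 2280) − 3843 = 14466 km³/yr.
Box D throughput = its input = 14466 km³/yr; τ = 2962 / 14466 = 0.2048 yr.

0.205 yr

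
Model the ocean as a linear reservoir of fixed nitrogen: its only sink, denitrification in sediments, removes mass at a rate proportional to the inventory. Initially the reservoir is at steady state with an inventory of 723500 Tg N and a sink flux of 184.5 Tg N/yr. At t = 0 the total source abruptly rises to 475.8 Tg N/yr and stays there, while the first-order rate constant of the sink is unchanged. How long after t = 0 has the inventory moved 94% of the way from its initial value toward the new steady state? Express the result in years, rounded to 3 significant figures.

11000 yr

τ = M₀/F₀ = 723500/184.5 = 3921 yr.
The remaining gap fraction is e^(−t/τ); 94% covered ⇒ e^(−t/τ) = 0.0600.
t = −τ ln(0.0600) = 3921 × 2.813 = 11030 yr.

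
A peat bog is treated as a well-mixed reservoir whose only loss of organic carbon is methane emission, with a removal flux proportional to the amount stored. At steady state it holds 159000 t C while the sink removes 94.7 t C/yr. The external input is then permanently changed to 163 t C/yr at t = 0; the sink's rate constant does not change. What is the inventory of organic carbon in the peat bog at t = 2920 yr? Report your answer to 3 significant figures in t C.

254000 t C

τ = M₀/F₀ = 159000/94.7 = 1679 yr; rate constant k = 1/τ.
New steady state M_∞ = F₁/k = F₁·τ = 163 × 1679 = 273670 t C.
M(t) = M_∞ + (M₀ − M_∞)·e^(−t/τ); t/τ = 2920/1679 = 1.739, so e^(−t/τ) = 0.1757.
M(t) = 273670 − 114700 × 0.1757 = 253530 t C.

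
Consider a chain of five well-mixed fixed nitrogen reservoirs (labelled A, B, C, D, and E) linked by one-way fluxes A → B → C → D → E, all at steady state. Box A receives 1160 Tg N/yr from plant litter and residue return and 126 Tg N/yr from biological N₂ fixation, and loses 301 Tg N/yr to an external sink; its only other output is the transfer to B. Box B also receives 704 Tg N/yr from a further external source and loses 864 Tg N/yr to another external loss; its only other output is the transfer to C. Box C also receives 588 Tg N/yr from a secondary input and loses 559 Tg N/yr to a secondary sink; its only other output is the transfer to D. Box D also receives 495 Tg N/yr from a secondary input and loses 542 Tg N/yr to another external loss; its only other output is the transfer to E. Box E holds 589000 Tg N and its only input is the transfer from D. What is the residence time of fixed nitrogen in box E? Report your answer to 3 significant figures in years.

Box A: F(A→B) = (1160 + 126) − 301 = 985.00 Tg N/yr.
Box B: F(B→C) = (985.00 + 704) − 864 = 825.00 Tg N/yr.
Box C: F(C→D) = (825.00 + 588) − 559 = 854.00 Tg N/yr.
Box D: F(D→E) = (854.00 + 495) − 542 = 807.00 Tg N/yr.
Box E throughput = its input = 807.00 Tg N/yr; τ = 589000 / 807.00 = 729.9 yr.

730 yr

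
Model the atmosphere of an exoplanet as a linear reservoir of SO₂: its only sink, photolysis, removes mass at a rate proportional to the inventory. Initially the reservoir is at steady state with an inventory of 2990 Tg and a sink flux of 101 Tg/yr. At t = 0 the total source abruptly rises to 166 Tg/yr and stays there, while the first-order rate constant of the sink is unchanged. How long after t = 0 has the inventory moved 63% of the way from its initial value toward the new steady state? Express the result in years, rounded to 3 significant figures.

τ = M₀/F₀ = 2990/101 = 29.60 yr.
The remaining gap fraction is e^(−t/τ); 63% covered ⇒ e^(−t/τ) = 0.370.
t = −τ ln(0.370) = 29.60 × 0.9943 = 29.43 yr.

29.4 yr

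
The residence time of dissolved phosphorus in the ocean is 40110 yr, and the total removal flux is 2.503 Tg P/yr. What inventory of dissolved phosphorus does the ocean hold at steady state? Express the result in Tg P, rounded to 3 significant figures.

100000 Tg P

τ = M/F ⇒ M = τ × F = 40110 × 2.503 = 100400 Tg P.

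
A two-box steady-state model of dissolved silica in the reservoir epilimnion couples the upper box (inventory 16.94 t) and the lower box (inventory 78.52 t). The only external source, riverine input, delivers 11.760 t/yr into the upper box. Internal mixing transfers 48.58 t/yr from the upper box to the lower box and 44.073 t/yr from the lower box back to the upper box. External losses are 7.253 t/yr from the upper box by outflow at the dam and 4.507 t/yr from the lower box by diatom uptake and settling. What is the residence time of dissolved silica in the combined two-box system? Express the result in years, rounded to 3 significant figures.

Treat the two boxes together as one reservoir: the mixing fluxes between them are internal recycling, so τ = ΣM / Σ(external losses).
M_total = 16.94 + 78.52 = 95.460 t.
ΣF_external_out = 7.253 + 4.507 = 11.760 t/yr.
τ = M_total / ΣF_ext = 95.460 / 11.760 = 8.117 yr.

8.12 yr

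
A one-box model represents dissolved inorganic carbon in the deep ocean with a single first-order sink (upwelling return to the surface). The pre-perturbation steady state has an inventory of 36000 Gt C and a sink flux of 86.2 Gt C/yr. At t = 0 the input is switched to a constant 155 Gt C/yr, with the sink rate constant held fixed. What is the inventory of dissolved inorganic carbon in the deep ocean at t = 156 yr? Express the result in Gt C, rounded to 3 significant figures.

45000 Gt C

The sink rate constant is k = F₀/M₀ = 86.2/36000 = 0.002394 yr⁻¹.
Solving dM/dt = F₁ − kM with M(0) = M₀ gives M(t) = F₁/k + (M₀ − F₁/k)·e^(−kt).
F₁/k = 155/0.002394 = 64733 Gt C; kt = 0.002394 × 156 = 0.3735, e^(−kt) = 0.6883.
M(156) = 64733 + (36000 − 64733) × 0.6883 = 64733 − 19780 = 44956 Gt C.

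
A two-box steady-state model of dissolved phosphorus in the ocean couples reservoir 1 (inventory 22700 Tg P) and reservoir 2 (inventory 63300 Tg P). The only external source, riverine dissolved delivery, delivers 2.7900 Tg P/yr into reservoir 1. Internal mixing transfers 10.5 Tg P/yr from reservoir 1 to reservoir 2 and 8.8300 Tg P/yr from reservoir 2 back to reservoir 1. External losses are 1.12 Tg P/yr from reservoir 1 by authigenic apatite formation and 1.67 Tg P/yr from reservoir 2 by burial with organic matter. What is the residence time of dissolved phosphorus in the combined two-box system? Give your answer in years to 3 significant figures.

Residence time in the combined system uses the total inventory and the total *external* removal — internal exchanges between the two boxes cancel.
M_total = 22700 + 63300 = 86000 Tg P.
ΣF_external_out = 1.12 + 1.67 = 2.7900 Tg P/yr.
τ = M_total / ΣF_ext = 86000 / 2.7900 = 30820 yr.

30800 yr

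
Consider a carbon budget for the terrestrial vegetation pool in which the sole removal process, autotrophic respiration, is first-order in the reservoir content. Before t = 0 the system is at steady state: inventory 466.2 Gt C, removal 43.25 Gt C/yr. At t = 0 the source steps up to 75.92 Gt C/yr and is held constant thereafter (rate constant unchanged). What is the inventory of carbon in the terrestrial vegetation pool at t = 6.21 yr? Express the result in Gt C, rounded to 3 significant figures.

620 Gt C

τ = M₀/F₀ = 466.2/43.25 = 10.78 yr; rate constant k = 1/τ.
New steady state M_∞ = F₁/k = F₁·τ = 75.92 × 10.78 = 818.36 Gt C.
M(t) = M_∞ + (M₀ − M_∞)·e^(−t/τ); t/τ = 6.21/10.78 = 0.5761, so e^(−t/τ) = 0.5621.
M(t) = 818.36 − 352.2 × 0.5621 = 620.42 Gt C.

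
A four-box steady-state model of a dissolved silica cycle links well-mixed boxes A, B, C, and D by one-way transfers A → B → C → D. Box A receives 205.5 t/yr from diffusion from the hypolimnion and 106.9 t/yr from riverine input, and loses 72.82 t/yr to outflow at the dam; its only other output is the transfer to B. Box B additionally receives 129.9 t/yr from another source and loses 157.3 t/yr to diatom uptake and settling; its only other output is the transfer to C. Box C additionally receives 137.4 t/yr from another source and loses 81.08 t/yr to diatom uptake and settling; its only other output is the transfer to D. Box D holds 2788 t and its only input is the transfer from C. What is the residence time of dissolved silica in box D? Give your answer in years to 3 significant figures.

Box A: F(A→B) = (205.5 + 106.9) − 72.82 = 239.58 t/yr.
Box B: F(B→C) = (239.58 + 129.9) − 157.3 = 212.18 t/yr.
Box C: F(C→D) = (212.18 + 137.4) − 81.08 = 268.50 t/yr.
Box D throughput = its input = 268.50 t/yr; τ = 2788 / 268.50 = 10.38 yr.

10.4 yr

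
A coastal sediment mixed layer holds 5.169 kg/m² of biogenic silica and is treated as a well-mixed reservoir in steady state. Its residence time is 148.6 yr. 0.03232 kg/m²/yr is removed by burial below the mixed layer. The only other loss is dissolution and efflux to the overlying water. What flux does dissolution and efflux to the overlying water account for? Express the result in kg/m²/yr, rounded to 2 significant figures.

Total removal F = M/τ = 5.169 / 148.6 = 0.03478 kg/m²/yr.
Dissolution and efflux to the overlying water = F − (0.03232) = 0.03478 − 0.03232 = 0.002465 kg/m²/yr.

0.0025 kg/m²/yr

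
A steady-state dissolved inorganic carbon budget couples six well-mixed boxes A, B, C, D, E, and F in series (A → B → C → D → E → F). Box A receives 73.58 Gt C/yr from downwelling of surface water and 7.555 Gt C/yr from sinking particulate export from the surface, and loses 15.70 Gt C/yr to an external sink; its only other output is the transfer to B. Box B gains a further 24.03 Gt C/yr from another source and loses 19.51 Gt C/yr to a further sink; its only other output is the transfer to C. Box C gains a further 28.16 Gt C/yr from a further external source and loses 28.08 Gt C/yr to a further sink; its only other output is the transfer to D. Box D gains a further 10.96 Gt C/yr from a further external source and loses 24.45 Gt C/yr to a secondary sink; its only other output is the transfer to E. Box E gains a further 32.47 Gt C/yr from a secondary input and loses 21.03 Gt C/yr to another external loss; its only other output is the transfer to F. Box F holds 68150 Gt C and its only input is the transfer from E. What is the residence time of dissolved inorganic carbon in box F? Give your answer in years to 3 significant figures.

Box A: F(A→B) = (73.58 + 7.555) − 15.70 = 65.435 Gt C/yr.
Box B: F(B→C) = (65.435 + 24.03) − 19.51 = 69.955 Gt C/yr.
Box C: F(C→D) = (69.955 + 28.16) − 28.08 = 70.035 Gt C/yr.
Box D: F(D→E) = (70.035 + 10.96) − 24.45 = 56.545 Gt C/yr.
Box E: F(E→F) = (56.545 + 32.47) − 21.03 = 67.985 Gt C/yr.
Box F throughput = its input = 67.985 Gt C/yr; τ = 68150 / 67.985 = 1002 yr.

1000 yr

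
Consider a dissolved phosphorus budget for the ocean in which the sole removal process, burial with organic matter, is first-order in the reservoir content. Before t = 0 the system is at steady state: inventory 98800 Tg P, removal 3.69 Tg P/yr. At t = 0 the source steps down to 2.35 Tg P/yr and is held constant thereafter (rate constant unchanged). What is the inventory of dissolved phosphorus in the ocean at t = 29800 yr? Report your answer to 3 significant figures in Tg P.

The sink rate constant is k = F₀/M₀ = 3.69/98800 = 3.735×10^-5 yr⁻¹.
Solving dM/dt = F₁ − kM with M(0) = M₀ gives M(t) = F₁/k + (M₀ − F₁/k)·e^(−kt).
F₁/k = 2.35/3.735×10^-5 = 62921 Tg P; kt = 3.735×10^-5 × 29800 = 1.113, e^(−kt) = 0.3286.
M(29800) = 62921 + (98800 − 62921) × 0.3286 = 62921 + 11790 = 74710 Tg P.

74700 Tg P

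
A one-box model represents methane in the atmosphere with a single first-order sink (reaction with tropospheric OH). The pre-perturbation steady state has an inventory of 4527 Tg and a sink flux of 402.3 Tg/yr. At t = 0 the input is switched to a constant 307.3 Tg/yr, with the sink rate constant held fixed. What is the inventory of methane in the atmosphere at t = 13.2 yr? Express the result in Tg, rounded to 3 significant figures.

The sink rate constant is k = F₀/M₀ = 402.3/4527 = 0.08887 yr⁻¹.
Solving dM/dt = F₁ − kM with M(0) = M₀ gives M(t) = F₁/k + (M₀ − F₁/k)·e^(−kt).
F₁/k = 307.3/0.08887 = 3458.0 Tg; kt = 0.08887 × 13.2 = 1.173, e^(−kt) = 0.3094.
M(13.2) = 3458.0 + (4527 − 3458.0) × 0.3094 = 3458.0 + 330.8 = 3788.8 Tg.

3790 Tg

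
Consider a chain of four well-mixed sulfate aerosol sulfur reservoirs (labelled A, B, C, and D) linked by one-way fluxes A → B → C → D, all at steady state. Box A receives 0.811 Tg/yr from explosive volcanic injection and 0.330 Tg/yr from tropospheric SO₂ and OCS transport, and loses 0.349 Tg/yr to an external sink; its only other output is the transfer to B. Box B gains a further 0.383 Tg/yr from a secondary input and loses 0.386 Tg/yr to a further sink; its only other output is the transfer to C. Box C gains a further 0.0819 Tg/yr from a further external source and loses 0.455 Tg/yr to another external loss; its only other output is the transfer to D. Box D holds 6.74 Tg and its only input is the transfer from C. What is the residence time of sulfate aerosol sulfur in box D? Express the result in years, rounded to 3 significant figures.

16.2 yr

Box A: F(A→B) = (0.811 + 0.330) − 0.349 = 0.79200 Tg/yr.
Box B: F(B→C) = (0.79200 + 0.383) − 0.386 = 0.78900 Tg/yr.
Box C: F(C→D) = (0.78900 + 0.0819) − 0.455 = 0.41590 Tg/yr.
Box D throughput = its input = 0.41590 Tg/yr; τ = 6.74 / 0.41590 = 16.21 yr.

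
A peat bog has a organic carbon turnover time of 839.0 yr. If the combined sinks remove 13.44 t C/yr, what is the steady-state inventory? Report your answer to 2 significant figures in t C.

11000 t C

τ = M/F ⇒ M = τ × F = 839.0 × 13.44 = 11280 t C.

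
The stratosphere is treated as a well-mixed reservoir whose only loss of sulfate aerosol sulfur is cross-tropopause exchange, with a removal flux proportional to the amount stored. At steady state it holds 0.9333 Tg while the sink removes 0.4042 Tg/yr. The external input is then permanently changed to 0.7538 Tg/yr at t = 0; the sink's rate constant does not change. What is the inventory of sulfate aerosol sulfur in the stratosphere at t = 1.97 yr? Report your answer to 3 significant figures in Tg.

1.40 Tg

τ = M₀/F₀ = 0.9333/0.4042 = 2.309 yr; rate constant k = 1/τ.
New steady state M_∞ = F₁/k = F₁·τ = 0.7538 × 2.309 = 1.7405 Tg.
M(t) = M_∞ + (M₀ − M_∞)·e^(−t/τ); t/τ = 1.97/2.309 = 0.8532, so e^(−t/τ) = 0.4261.
M(t) = 1.7405 − 0.8072 × 0.4261 = 1.3966 Tg.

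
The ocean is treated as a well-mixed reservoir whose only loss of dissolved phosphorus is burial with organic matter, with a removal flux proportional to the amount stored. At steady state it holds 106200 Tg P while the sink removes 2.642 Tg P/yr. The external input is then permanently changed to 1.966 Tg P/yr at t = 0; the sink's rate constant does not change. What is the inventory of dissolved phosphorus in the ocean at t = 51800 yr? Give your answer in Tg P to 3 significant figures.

Residence time τ = M₀/F₀ = 40200 yr. The eventual steady state is M_∞ = M₀·(F₁/F₀) = 106200 × 1.966/2.642 = 79027 Tg P.
The anomaly ΔM(t) = M(t) − M_∞ decays as ΔM₀·e^(−t/τ) with ΔM₀ = 106200 − 79027 = 27170 Tg P.
At t = 51800 yr, e^(−t/τ) = e^(−1.289) = 0.2756, so ΔM = 7490 Tg P and M = 79027 + 7490 = 86517 Tg P.

86500 Tg P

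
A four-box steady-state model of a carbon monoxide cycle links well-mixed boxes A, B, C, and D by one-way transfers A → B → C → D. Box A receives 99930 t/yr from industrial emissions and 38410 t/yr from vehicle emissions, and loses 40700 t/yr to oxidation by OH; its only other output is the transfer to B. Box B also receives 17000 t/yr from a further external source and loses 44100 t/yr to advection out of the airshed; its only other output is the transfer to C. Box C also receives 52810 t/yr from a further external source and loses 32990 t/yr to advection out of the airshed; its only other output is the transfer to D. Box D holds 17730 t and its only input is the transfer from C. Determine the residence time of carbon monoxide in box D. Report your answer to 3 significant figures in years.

Box A: F(A→B) = (99930 + 38410) − 40700 = 97640 t/yr.
Box B: F(B→C) = (97640 + 17000) − 44100 = 70540 t/yr.
Box C: F(C→D) = (70540 + 52810) − 32990 = 90360 t/yr.
Box D throughput = its input = 90360 t/yr; τ = 17730 / 90360 = 0.1962 yr.

0.196 yr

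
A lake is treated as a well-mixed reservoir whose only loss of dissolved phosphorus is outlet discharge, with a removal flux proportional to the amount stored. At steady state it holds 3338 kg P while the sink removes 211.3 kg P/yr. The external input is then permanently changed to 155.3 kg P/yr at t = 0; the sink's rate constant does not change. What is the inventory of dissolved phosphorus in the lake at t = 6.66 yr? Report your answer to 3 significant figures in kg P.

3030 kg P

Residence time τ = M₀/F₀ = 15.80 yr. The eventual steady state is M_∞ = M₀·(F₁/F₀) = 3338 × 155.3/211.3 = 2453.3 kg P.
The anomaly ΔM(t) = M(t) − M_∞ decays as ΔM₀·e^(−t/τ) with ΔM₀ = 3338 − 2453.3 = 884.7 kg P.
At t = 6.66 yr, e^(−t/τ) = e^(−0.4216) = 0.6560, so ΔM = 580.3 kg P and M = 2453.3 + 580.3 = 3033.7 kg P.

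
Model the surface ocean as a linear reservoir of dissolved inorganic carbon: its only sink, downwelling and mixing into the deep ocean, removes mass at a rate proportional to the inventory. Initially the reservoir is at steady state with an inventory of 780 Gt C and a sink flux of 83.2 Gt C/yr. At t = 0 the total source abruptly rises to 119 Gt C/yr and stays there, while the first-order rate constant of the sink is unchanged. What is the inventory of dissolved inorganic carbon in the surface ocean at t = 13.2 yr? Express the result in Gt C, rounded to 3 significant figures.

1030 Gt C

Residence time τ = M₀/F₀ = 9.375 yr. The eventual steady state is M_∞ = M₀·(F₁/F₀) = 780 × 119/83.2 = 1115.6 Gt C.
The anomaly ΔM(t) = M(t) − M_∞ decays as ΔM₀·e^(−t/τ) with ΔM₀ = 780 − 1115.6 = −335.6 Gt C.
At t = 13.2 yr, e^(−t/τ) = e^(−1.408) = 0.2446, so ΔM = −82.10 Gt C and M = 1115.6 − 82.10 = 1033.5 Gt C.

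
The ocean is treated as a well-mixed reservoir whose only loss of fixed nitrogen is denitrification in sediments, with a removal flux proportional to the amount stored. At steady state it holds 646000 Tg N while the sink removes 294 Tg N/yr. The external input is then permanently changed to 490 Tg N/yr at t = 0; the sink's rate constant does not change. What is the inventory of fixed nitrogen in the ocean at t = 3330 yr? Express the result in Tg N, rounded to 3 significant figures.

The sink rate constant is k = F₀/M₀ = 294/646000 = 0.0004551 yr⁻¹.
Solving dM/dt = F₁ − kM with M(0) = M₀ gives M(t) = F₁/k + (M₀ − F₁/k)·e^(−kt).
F₁/k = 490/0.0004551 = 1.0767×10^6 Tg N; kt = 0.0004551 × 3330 = 1.516, e^(−kt) = 0.2197.
M(3330) = 1.0767×10^6 + (646000 − 1.0767×10^6) × 0.2197 = 1.0767×10^6 − 94620 = 982050 Tg N.

982000 Tg N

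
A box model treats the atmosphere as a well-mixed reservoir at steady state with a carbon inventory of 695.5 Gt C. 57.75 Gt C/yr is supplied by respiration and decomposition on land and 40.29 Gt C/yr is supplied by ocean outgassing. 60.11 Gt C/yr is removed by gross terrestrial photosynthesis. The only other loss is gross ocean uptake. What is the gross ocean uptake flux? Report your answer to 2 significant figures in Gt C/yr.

38 Gt C/yr

At steady state ΣF_in = ΣF_out.
ΣF_in = 57.75 + 40.29 = 98.040 Gt C/yr.
Gross ocean uptake flux = ΣF_in − (60.11) = 98.040 − 60.11 = 37.93 Gt C/yr.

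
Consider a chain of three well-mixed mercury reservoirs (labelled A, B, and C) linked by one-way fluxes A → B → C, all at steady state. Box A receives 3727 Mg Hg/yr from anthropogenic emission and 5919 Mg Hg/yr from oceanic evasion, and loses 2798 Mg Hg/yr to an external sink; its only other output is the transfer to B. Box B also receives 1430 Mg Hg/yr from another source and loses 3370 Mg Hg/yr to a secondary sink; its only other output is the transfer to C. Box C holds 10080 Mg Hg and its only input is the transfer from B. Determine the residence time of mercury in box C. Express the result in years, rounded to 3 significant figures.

2.05 yr

Box A: F(A→B) = (3727 + 5919) − 2798 = 6848.0 Mg Hg/yr.
Box B: F(B→C) = (6848.0 + 1430) − 3370 = 4908.0 Mg Hg/yr.
Box C throughput = its input = 4908.0 Mg Hg/yr; τ = 10080 / 4908.0 = 2.054 yr.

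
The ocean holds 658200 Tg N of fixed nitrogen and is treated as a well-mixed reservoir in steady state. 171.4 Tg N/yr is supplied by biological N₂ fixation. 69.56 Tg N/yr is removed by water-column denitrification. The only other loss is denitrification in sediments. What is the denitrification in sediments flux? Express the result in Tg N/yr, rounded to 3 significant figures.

At steady state ΣF_in = ΣF_out.
ΣF_in = 171.40 Tg N/yr.
Denitrification in sediments flux = ΣF_in − (69.56) = 171.40 − 69.56 = 101.8 Tg N/yr.

102 Tg N/yr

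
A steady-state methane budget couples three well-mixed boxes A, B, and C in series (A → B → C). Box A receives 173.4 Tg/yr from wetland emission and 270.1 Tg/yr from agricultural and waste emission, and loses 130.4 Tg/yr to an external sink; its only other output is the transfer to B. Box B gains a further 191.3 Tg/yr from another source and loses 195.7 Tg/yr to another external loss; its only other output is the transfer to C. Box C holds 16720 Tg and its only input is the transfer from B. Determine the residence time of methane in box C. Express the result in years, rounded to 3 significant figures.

54.2 yr

Box A: F(A→B) = (173.4 + 270.1) − 130.4 = 313.10 Tg/yr.
Box B: F(B→C) = (313.10 + 191.3) − 195.7 = 308.70 Tg/yr.
Box C throughput = its input = 308.70 Tg/yr; τ = 16720 / 308.70 = 54.16 yr.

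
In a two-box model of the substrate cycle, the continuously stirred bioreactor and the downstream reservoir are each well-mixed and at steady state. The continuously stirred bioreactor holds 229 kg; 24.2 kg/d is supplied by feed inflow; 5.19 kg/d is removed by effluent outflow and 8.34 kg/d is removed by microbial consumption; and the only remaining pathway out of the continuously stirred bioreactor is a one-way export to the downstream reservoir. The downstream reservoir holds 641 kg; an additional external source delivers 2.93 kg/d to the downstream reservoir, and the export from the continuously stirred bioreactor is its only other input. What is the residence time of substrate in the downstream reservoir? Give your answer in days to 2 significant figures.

47 d

Balance the continuously stirred bioreactor: ΣF_in = 24.200 kg/d.
Export to the downstream reservoir = ΣF_in − (5.19 + 8.34) = 10.670 kg/d.
Total input to the downstream reservoir = 10.670 + 2.93 = 13.600 kg/d; at steady state this equals its total output.
τ = M / F = 641 / 13.600 = 47.13 d.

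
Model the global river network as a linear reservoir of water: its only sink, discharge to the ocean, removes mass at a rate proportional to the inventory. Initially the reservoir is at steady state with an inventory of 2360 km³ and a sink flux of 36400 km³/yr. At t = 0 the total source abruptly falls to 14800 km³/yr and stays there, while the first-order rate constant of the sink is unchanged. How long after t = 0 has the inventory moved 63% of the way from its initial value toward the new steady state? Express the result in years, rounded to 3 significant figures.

τ = M₀/F₀ = 2360/36400 = 0.06484 yr.
The remaining gap fraction is e^(−t/τ); 63% covered ⇒ e^(−t/τ) = 0.370.
t = −τ ln(0.370) = 0.06484 × 0.9943 = 0.06446 yr.

0.0645 yr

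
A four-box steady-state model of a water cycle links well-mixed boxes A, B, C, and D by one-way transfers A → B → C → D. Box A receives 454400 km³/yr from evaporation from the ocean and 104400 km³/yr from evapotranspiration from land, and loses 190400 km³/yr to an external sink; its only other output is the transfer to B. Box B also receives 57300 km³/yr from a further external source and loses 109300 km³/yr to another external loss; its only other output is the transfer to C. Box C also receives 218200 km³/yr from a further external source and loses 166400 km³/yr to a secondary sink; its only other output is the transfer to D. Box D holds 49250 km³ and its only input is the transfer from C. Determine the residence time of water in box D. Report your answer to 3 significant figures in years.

0.134 yr

Box A: F(A→B) = (454400 + 104400) − 190400 = 368400 km³/yr.
Box B: F(B→C) = (368400 + 57300) − 109300 = 316400 km³/yr.
Box C: F(C→D) = (316400 + 218200) − 166400 = 368200 km³/yr.
Box D throughput = its input = 368200 km³/yr; τ = 49250 / 368200 = 0.1338 yr.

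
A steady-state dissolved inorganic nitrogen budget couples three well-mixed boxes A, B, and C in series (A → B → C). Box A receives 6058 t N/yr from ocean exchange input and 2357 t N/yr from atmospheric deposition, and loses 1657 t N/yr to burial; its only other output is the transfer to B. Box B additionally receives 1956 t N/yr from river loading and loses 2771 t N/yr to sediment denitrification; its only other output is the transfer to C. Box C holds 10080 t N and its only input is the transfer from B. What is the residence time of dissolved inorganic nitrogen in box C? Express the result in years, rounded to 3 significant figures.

1.70 yr

Box A: F(A→B) = (6058 + 2357) − 1657 = 6758.0 t N/yr.
Box B: F(B→C) = (6758.0 + 1956) − 2771 = 5943.0 t N/yr.
Box C throughput = its input = 5943.0 t N/yr; τ = 10080 / 5943.0 = 1.696 yr.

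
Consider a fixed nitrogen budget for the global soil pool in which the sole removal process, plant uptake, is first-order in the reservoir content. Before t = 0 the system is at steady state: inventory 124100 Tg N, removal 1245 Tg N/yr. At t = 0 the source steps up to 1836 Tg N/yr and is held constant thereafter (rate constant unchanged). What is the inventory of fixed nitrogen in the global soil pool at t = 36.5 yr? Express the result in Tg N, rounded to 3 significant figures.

The sink rate constant is k = F₀/M₀ = 1245/124100 = 0.01003 yr⁻¹.
Solving dM/dt = F₁ − kM with M(0) = M₀ gives M(t) = F₁/k + (M₀ − F₁/k)·e^(−kt).
F₁/k = 1836/0.01003 = 183010 Tg N; kt = 0.01003 × 36.5 = 0.3662, e^(−kt) = 0.6934.
M(36.5) = 183010 + (124100 − 183010) × 0.6934 = 183010 − 40850 = 142160 Tg N.

142000 Tg N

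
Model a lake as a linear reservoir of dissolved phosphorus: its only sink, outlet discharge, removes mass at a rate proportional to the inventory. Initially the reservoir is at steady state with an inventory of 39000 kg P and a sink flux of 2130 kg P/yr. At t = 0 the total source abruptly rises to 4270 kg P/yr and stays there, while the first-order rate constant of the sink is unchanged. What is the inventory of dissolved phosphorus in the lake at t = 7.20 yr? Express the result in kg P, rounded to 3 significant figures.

Residence time τ = M₀/F₀ = 18.31 yr. The eventual steady state is M_∞ = M₀·(F₁/F₀) = 39000 × 4270/2130 = 78183 kg P.
The anomaly ΔM(t) = M(t) − M_∞ decays as ΔM₀·e^(−t/τ) with ΔM₀ = 39000 − 78183 = −39180 kg P.
At t = 7.20 yr, e^(−t/τ) = e^(−0.3932) = 0.6749, so ΔM = −26440 kg P and M = 78183 − 26440 = 51739 kg P.

51700 kg P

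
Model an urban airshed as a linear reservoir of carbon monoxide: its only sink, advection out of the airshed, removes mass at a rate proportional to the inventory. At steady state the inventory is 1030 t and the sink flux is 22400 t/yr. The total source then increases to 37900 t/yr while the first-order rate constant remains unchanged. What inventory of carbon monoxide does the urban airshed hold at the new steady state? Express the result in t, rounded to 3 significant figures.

1740 t

Rate constant k = F/M = 22400 / 1030 = 21.75 yr⁻¹.
At the new steady state, source = k·M_new ⇒ M_new = 37900 / 21.75 = 1743 t.
(Equivalently M_new = M × F_new/F_old = 1030 × 37900/22400.)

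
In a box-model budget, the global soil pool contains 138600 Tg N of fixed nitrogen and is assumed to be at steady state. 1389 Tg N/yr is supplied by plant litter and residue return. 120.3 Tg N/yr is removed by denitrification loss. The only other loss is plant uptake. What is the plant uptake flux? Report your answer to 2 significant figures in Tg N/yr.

At steady state ΣF_in = ΣF_out.
ΣF_in = 1389.0 Tg N/yr.
Plant uptake flux = ΣF_in − (120.3) = 1389.0 − 120.3 = 1269 Tg N/yr.

1300 Tg N/yr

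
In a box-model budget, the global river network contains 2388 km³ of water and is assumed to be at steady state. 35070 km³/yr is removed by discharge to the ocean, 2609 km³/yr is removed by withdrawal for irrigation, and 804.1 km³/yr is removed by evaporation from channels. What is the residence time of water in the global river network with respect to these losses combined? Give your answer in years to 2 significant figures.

Total removal = 35070 + 2609 + 804.1 = 38483 km³/yr.
τ = M / ΣF_out = 2388 / 38483 = 0.06205 yr.

0.062 yr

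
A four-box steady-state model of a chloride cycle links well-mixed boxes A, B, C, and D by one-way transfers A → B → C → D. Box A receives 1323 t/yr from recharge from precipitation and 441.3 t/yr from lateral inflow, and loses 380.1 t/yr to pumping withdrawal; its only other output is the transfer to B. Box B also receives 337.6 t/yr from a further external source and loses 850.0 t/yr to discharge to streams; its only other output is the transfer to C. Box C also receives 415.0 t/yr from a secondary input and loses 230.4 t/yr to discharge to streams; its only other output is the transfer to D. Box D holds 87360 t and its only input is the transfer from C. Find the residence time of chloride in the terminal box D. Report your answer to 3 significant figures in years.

Box A: F(A→B) = (1323 + 441.3) − 380.1 = 1384.2 t/yr.
Box B: F(B→C) = (1384.2 + 337.6) − 850.0 = 871.80 t/yr.
Box C: F(C→D) = (871.80 + 415.0) − 230.4 = 1056.4 t/yr.
Box D throughput = its input = 1056.4 t/yr; τ = 87360 / 1056.4 = 82.70 yr.

82.7 yr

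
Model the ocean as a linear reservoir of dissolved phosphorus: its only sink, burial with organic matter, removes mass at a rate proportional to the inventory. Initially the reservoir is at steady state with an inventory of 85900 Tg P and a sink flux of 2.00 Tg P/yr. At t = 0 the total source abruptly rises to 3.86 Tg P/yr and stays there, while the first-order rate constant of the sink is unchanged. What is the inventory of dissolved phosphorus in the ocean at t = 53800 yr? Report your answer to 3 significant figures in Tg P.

143000 Tg P

Residence time τ = M₀/F₀ = 42950 yr. The eventual steady state is M_∞ = M₀·(F₁/F₀) = 85900 × 3.86/2.00 = 165790 Tg P.
The anomaly ΔM(t) = M(t) − M_∞ decays as ΔM₀·e^(−t/τ) with ΔM₀ = 85900 − 165790 = −79890 Tg P.
At t = 53800 yr, e^(−t/τ) = e^(−1.253) = 0.2858, so ΔM = −22830 Tg P and M = 165790 − 22830 = 142960 Tg P.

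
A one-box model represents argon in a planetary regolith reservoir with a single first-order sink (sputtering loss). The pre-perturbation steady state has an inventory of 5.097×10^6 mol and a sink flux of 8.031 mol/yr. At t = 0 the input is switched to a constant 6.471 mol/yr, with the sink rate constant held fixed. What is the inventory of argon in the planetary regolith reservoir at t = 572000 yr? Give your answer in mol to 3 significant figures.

Residence time τ = M₀/F₀ = 634700 yr. The eventual steady state is M_∞ = M₀·(F₁/F₀) = 5.097×10^6 × 6.471/8.031 = 4.1069×10^6 mol.
The anomaly ΔM(t) = M(t) − M_∞ decays as ΔM₀·e^(−t/τ) with ΔM₀ = 5.097×10^6 − 4.1069×10^6 = 990100 mol.
At t = 572000 yr, e^(−t/τ) = e^(−0.9013) = 0.4061, so ΔM = 402000 mol and M = 4.1069×10^6 + 402000 = 4.5089×10^6 mol.

4.51×10^6 mol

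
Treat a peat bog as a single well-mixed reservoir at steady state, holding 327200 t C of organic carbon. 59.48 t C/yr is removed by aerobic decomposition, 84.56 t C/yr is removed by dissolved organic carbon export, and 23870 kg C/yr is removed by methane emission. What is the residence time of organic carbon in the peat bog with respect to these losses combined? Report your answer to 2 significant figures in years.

1900 yr

Convert the methane emission flux: 23870 kg C/yr = 23.87 t C/yr.
Total removal = 59.48 + 84.56 + 23.87 = 167.91 t C/yr.
τ = M / ΣF_out = 327200 / 167.91 = 1949 yr.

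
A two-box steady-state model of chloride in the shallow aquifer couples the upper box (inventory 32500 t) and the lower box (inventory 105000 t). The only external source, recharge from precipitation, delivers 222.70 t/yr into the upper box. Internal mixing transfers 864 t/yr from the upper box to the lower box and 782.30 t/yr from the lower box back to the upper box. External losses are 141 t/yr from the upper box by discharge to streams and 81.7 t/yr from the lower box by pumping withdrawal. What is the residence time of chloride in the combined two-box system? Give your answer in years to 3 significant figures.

Treat the two boxes together as one reservoir: the mixing fluxes between them are internal recycling, so τ = ΣM / Σ(external losses).
M_total = 32500 + 105000 = 137500 t.
ΣF_external_out = 141 + 81.7 = 222.70 t/yr.
τ = M_total / ΣF_ext = 137500 / 222.70 = 617.4 yr.

617 yr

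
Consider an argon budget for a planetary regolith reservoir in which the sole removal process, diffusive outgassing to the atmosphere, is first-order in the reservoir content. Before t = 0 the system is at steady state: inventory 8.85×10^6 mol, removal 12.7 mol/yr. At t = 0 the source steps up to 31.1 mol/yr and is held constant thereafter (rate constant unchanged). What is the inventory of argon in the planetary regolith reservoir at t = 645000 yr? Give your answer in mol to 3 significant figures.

τ = M₀/F₀ = 8.85×10^6/12.7 = 696900 yr; rate constant k = 1/τ.
New steady state M_∞ = F₁/k = F₁·τ = 31.1 × 696900 = 2.1672×10^7 mol.
M(t) = M_∞ + (M₀ − M_∞)·e^(−t/τ); t/τ = 645000/696900 = 0.9256, so e^(−t/τ) = 0.3963.
M(t) = 2.1672×10^7 − 1.282×10^7 × 0.3963 = 1.6591×10^7 mol.

1.66×10^7 mol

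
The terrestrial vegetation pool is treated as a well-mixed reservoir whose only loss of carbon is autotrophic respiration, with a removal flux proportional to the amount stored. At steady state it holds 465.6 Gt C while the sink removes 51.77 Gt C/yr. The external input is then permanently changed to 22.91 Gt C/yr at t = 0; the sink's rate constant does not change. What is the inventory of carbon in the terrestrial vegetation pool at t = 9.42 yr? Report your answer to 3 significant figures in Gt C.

The sink rate constant is k = F₀/M₀ = 51.77/465.6 = 0.1112 yr⁻¹.
Solving dM/dt = F₁ − kM with M(0) = M₀ gives M(t) = F₁/k + (M₀ − F₁/k)·e^(−kt).
F₁/k = 22.91/0.1112 = 206.04 Gt C; kt = 0.1112 × 9.42 = 1.047, e^(−kt) = 0.3508.
M(9.42) = 206.04 + (465.6 − 206.04) × 0.3508 = 206.04 + 91.06 = 297.11 Gt C.

297 Gt C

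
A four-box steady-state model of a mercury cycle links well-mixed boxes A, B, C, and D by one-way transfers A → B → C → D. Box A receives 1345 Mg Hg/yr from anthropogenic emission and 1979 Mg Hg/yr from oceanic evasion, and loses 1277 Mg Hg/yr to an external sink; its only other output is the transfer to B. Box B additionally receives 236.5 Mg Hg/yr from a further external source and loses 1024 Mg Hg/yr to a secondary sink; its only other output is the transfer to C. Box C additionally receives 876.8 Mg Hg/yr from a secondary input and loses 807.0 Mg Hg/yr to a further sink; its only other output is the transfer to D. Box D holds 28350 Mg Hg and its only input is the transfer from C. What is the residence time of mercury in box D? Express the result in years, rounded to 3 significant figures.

Box A: F(A→B) = (1345 + 1979) − 1277 = 2047.0 Mg Hg/yr.
Box B: F(B→C) = (2047.0 + 236.5) − 1024 = 1259.5 Mg Hg/yr.
Box C: F(C→D) = (1259.5 + 876.8) − 807.0 = 1329.3 Mg Hg/yr.
Box D throughput = its input = 1329.3 Mg Hg/yr; τ = 28350 / 1329.3 = 21.33 yr.

21.3 yr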